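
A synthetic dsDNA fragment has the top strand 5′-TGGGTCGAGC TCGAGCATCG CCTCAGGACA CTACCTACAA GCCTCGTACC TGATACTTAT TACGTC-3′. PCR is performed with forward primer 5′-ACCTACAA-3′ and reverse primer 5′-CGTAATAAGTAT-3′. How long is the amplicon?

32 bp

Forward primer ACCTACAA is found on the top strand at positions 33–40.
Reverse complement of the reverse primer: ATACTTATTACG. This occurs on the top strand at positions 53–64.
The product runs from position 33 to position 64, so its length is 64 − 33 + 1 = 32 bp.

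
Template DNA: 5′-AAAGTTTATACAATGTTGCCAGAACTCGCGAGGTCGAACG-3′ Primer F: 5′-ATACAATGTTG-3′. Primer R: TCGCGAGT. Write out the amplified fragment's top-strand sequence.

5'-ATACAATGTTGCCAGAACTCGCGA-3'

Forward primer ATACAATGTTG is found on the top strand at positions 8–18.
Reverse complement of the reverse primer: ACTCGCGA. This occurs on the top strand at positions 24–31.
The product is the template from position 8 through 31 (24 bp).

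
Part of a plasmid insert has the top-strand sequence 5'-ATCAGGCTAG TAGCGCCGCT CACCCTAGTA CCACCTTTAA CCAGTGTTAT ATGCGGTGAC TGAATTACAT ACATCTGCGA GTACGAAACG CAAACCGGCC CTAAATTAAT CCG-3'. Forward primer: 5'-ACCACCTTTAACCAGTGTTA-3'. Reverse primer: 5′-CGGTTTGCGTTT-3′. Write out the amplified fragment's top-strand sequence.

Scanning the template, ACCACCTTTAACCAGTGTTA occurs at positions 30–49; this primer anneals to the bottom strand there with its 3' end pointing downstream.
Taking the reverse complement of CGGTTTGCGTTT gives AAACGCAAACCG, found at positions 86–97 on the template; the primer anneals here to the top strand with its 3' end pointing upstream.
The product is the template from position 30 through 97 (68 bp).

5'-ACCACCTTTAACCAGTGTTATATGCGGTGACTGAATTACATACATCTGCGAGTACGAAACGCAAACCG-3'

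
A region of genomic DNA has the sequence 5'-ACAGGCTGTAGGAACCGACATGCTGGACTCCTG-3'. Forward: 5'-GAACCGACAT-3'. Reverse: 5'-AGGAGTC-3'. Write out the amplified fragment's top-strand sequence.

Scanning the template, GAACCGACAT occurs at positions 12–21; this primer anneals to the bottom strand there with its 3' end pointing downstream.
Reverse complement of the reverse primer: GACTCCT. This occurs on the top strand at positions 26–32.
The product is the template from position 12 through 32 (21 bp).

5'-GAACCGACATGCTGGACTCCT-3'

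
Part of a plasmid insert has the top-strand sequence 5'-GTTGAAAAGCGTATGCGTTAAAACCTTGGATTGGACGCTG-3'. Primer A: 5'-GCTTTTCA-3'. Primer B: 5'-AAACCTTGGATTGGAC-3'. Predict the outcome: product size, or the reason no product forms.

No product — the primers' 3' ends point away from each other.

Primer A (GCTTTTCA) has reverse complement TGAAAAGC, which matches the top strand at positions 3–10; primer A anneals to the top strand there with its 3' end pointing upstream toward position 3.
Primer B (AAACCTTGGATTGGAC) matches the top strand directly at positions 21–36; it anneals to the bottom strand with its 3' end pointing downstream toward position 36.
The 3' ends diverge (primer A extends toward position 1, primer B toward position 40), so the primers never converge on a shared product.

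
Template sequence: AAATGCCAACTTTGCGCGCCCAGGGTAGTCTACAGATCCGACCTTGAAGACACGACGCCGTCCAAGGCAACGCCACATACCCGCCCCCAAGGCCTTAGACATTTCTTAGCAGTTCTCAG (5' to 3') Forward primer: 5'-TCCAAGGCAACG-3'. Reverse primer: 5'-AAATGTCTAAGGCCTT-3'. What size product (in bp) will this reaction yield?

Scanning the template, TCCAAGGCAACG occurs at positions 61–72; this primer anneals to the bottom strand there with its 3' end pointing downstream.
The reverse primer's reverse complement is AAGGCCTTAGACATTT, which matches the template at positions 89–104.
The product runs from position 61 to position 104, so its length is 104 − 61 + 1 = 44 bp.

44 bp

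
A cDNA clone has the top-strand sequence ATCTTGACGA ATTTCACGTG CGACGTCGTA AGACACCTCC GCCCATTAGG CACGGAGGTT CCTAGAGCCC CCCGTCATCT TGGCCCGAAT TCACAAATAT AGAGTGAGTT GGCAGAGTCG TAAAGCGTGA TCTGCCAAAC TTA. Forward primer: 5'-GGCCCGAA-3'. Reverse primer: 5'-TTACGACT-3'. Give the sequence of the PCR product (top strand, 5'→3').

Scanning the template, GGCCCGAA occurs at positions 82–89; this primer anneals to the bottom strand there with its 3' end pointing downstream.
Reverse complement of the reverse primer: AGTCGTAA. This occurs on the top strand at positions 116–123.
The product is the template from position 82 through 123 (42 bp).

5'-GGCCCGAATTCACAAATATAGAGTGAGTTGGCAGAGTCGTAA-3'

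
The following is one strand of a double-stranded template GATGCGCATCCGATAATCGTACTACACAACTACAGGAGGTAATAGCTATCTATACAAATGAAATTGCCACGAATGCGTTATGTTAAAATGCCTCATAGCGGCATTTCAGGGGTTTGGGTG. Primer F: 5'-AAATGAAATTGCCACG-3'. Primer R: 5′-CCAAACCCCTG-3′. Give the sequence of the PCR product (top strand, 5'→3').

Forward primer AAATGAAATTGCCACG is found on the top strand at positions 56–71.
Taking the reverse complement of CCAAACCCCTG gives CAGGGGTTTGG, found at positions 107–117 on the template; the primer anneals here to the top strand with its 3' end pointing upstream.
The product is the template from position 56 through 117 (62 bp).

5'-AAATGAAATTGCCACGAATGCGTTATGTTAAAATGCCTCATAGCGGCATTTCAGGGGTTTGG-3'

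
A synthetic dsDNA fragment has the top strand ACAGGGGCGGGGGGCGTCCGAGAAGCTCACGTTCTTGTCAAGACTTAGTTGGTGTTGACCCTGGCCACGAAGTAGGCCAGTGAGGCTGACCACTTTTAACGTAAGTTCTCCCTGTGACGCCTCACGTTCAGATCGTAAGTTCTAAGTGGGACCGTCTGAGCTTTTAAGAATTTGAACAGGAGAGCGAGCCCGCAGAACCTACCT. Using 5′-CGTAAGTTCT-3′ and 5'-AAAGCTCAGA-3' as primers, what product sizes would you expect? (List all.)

65 bp, 31 bp

The forward primer CGTAAGTTCT matches the top strand at positions 100–109, 134–143.
The reverse primer's reverse complement is TCTGAGCTTT, matching at positions 155–164.
Each forward site pairs with the reverse site to give a product ending at position 164: sizes 65, 31 bp.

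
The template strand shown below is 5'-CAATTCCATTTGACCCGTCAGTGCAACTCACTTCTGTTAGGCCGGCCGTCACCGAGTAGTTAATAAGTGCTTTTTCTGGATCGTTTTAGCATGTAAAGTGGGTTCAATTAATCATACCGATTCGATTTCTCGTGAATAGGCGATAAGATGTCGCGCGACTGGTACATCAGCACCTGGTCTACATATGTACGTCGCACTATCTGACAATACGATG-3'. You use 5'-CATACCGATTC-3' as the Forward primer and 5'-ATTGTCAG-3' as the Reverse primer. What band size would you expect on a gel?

Forward primer CATACCGATTC is found on the top strand at positions 113–123.
The reverse primer's reverse complement is CTGACAAT, which matches the template at positions 201–208.
Product length = (reverse-primer end) − (forward-primer start) + 1 = 208 − 113 + 1 = 96 bp.

96 bp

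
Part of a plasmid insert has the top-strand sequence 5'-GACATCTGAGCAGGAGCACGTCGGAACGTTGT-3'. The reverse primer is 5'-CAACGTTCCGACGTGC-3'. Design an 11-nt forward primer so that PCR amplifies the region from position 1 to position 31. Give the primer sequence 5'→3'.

The reverse primer's reverse complement GCACGTCGGAACGTTG matches the template at positions 16–31; the product starts at position 1.
The forward primer is identical to the top strand over positions 1–11: GACATCTGAGC.

5'-GACATCTGAGC-3'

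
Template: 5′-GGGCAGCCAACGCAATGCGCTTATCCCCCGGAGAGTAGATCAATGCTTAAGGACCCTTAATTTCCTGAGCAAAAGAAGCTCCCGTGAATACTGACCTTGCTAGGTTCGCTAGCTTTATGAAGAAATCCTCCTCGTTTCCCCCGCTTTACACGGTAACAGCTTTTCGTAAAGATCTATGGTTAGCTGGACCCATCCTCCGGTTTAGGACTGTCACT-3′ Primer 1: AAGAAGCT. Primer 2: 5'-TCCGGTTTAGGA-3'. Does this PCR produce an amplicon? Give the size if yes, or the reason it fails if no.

No product — both primers anneal to the same strand and extend in the same direction.

Primer 1 (AAGAAGCT) matches the top strand at positions 73–80 (3' end points downstream).
Primer 2 (TCCGGTTTAGGA) also matches the top strand directly, at positions 196–207 — its reverse complement TCCTAAACCGGA is not present.
Both primers anneal to the bottom strand with 3' ends pointing the same way, so neither can prime synthesis back toward the other.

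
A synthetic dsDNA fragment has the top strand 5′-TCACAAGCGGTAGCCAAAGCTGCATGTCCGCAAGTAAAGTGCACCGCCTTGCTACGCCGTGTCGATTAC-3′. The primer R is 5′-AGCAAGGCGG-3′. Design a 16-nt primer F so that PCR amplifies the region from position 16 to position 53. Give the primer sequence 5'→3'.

5'-AAAGCTGCATGTCCGC-3'

The reverse primer's reverse complement CCGCCTTGCT matches the template at positions 44–53; the product starts at position 16.
The forward primer is identical to the top strand over positions 16–31: AAAGCTGCATGTCCGC.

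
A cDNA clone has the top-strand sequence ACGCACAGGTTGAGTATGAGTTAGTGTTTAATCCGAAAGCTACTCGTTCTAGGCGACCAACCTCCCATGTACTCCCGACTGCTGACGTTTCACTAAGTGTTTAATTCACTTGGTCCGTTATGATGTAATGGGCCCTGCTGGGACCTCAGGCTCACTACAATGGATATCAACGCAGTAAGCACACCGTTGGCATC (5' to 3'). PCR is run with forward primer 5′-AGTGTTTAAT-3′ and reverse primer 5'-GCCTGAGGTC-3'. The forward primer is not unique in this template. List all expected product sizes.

129 bp, 56 bp

The forward primer AGTGTTTAAT matches the top strand at positions 23–32, 96–105.
The reverse primer's reverse complement is GACCTCAGGC, matching at positions 142–151.
Each forward site pairs with the reverse site to give a product ending at position 151: sizes 129, 56 bp.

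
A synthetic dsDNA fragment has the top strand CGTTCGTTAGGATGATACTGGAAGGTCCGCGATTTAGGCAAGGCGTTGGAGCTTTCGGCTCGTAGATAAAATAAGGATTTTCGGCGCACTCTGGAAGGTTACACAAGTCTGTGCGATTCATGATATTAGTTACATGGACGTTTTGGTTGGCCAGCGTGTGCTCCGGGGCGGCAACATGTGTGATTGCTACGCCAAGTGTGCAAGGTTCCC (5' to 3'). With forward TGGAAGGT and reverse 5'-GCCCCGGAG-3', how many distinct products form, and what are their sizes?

Two products: 151 bp, 78 bp

The forward primer TGGAAGGT matches the top strand at positions 19–26, 92–99.
The reverse primer's reverse complement is CTCCGGGGC, matching at positions 161–169.
Each forward site pairs with the reverse site to give a product ending at position 169: sizes 151, 78 bp.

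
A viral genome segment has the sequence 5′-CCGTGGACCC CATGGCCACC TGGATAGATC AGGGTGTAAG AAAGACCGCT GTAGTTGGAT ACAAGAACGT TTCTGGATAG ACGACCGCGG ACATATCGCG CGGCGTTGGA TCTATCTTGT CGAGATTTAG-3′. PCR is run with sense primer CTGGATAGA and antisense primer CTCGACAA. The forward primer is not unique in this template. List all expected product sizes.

105 bp, 52 bp

The forward primer CTGGATAGA matches the top strand at positions 20–28, 73–81.
The reverse primer's reverse complement is TTGTCGAG, matching at positions 117–124.
Each forward site pairs with the reverse site to give a product ending at position 124: sizes 105, 52 bp.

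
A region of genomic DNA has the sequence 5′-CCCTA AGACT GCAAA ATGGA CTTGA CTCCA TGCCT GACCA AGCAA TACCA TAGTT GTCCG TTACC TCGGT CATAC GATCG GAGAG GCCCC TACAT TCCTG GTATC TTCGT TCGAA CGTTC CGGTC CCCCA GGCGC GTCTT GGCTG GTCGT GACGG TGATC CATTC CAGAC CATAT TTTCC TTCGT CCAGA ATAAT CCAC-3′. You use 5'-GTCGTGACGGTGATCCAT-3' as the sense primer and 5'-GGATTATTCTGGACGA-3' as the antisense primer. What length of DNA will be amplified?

52 bp

Forward primer GTCGTGACGGTGATCCAT is found on the top strand at positions 146–163.
Taking the reverse complement of GGATTATTCTGGACGA gives TCGTCCAGAATAATCC, found at positions 182–197 on the template; the primer anneals here to the top strand with its 3' end pointing upstream.
Amplicon spans positions 146–197: 52 bp.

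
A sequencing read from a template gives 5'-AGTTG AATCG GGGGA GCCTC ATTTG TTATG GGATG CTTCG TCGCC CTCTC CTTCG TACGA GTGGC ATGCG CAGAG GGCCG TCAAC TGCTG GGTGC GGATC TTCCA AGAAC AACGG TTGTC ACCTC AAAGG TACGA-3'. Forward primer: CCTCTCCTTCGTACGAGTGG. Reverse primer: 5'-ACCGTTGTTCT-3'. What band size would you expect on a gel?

72 bp

Forward primer CCTCTCCTTCGTACGAGTGG is found on the top strand at positions 45–64.
The reverse primer's reverse complement is AGAACAACGGT, which matches the template at positions 106–116.
Amplicon spans positions 45–116: 72 bp.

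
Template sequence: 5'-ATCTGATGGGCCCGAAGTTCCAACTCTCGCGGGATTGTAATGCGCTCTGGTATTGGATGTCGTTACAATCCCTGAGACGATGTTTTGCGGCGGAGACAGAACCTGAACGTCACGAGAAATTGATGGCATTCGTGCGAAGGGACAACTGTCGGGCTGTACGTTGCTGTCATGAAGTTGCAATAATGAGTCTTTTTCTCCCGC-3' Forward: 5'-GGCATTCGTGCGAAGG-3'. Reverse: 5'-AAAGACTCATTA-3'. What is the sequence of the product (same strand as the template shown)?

Scanning the template, GGCATTCGTGCGAAGG occurs at positions 125–140; this primer anneals to the bottom strand there with its 3' end pointing downstream.
The reverse primer's reverse complement is TAATGAGTCTTT, which matches the template at positions 181–192.
The product is the template from position 125 through 192 (68 bp).

5'-GGCATTCGTGCGAAGGGACAACTGTCGGGCTGTACGTTGCTGTCATGAAGTTGCAATAATGAGTCTTT-3'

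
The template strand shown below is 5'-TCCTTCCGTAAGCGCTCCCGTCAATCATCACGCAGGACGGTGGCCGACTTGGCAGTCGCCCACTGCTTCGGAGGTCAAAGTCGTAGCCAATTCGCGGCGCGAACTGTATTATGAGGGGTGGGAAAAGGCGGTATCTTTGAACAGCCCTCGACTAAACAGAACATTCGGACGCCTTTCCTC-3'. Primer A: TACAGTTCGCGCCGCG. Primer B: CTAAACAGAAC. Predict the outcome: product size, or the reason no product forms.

Primer A (TACAGTTCGCGCCGCG) has reverse complement CGCGGCGCGAACTGTA, which matches the top strand at positions 93–108; primer A anneals to the top strand there with its 3' end pointing upstream toward position 93.
Primer B (CTAAACAGAAC) matches the top strand directly at positions 152–162; it anneals to the bottom strand with its 3' end pointing downstream toward position 162.
The 3' ends diverge (primer A extends toward position 1, primer B toward position 180), so the primers never converge on a shared product.

No product — the primers' 3' ends point away from each other.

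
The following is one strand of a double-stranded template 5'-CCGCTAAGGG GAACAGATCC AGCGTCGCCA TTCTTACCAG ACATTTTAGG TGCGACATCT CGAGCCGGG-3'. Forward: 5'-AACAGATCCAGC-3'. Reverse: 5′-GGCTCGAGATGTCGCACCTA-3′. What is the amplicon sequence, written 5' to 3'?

The forward primer matches the template at positions 12–23.
The reverse primer's reverse complement is TAGGTGCGACATCTCGAGCC, which matches the template at positions 47–66.
The product is the template from position 12 through 66 (55 bp).

5'-AACAGATCCAGCGTCGCCATTCTTACCAGACATTTTAGGTGCGACATCTCGAGCC-3'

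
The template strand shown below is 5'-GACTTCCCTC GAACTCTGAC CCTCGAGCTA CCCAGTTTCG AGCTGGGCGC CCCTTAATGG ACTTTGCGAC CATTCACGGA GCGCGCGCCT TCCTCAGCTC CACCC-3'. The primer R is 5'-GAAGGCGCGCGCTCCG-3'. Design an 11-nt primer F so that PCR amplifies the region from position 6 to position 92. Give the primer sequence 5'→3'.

5'-CCCTCGAACTC-3'

The reverse primer's reverse complement CGGAGCGCGCGCCTTC matches the template at positions 77–92; the product starts at position 6.
The forward primer is identical to the top strand over positions 6–16: CCCTCGAACTC.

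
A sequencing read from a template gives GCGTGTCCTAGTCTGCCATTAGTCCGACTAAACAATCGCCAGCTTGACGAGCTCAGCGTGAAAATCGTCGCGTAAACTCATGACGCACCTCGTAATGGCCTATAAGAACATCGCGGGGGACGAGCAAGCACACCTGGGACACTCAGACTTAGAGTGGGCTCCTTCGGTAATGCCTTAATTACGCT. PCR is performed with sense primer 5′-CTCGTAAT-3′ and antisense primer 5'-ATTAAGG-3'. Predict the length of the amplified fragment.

91 bp

Forward primer CTCGTAAT is found on the top strand at positions 89–96.
Reverse complement of the reverse primer: CCTTAAT. This occurs on the top strand at positions 173–179.
Product length = (reverse-primer end) − (forward-primer start) + 1 = 179 − 89 + 1 = 91 bp.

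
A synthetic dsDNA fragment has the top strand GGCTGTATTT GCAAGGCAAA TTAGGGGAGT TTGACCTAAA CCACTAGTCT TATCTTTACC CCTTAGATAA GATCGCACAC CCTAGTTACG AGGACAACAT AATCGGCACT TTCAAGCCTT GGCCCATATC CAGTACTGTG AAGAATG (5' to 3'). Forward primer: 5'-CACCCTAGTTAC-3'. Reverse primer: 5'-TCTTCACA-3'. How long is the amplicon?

67 bp

Scanning the template, CACCCTAGTTAC occurs at positions 78–89; this primer anneals to the bottom strand there with its 3' end pointing downstream.
The reverse primer's reverse complement is TGTGAAGA, which matches the template at positions 137–144.
The product runs from position 78 to position 144, so its length is 144 − 78 + 1 = 67 bp.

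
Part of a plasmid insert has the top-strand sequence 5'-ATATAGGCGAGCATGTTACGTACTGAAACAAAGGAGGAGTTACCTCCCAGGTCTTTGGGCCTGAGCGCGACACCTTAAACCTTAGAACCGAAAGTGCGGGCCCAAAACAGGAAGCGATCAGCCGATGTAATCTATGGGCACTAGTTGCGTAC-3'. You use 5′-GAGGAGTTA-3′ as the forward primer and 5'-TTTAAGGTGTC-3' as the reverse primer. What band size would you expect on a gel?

Forward primer GAGGAGTTA is found on the top strand at positions 34–42.
Taking the reverse complement of TTTAAGGTGTC gives GACACCTTAAA, found at positions 69–79 on the template; the primer anneals here to the top strand with its 3' end pointing upstream.
Amplicon spans positions 34–79: 46 bp.

46 bp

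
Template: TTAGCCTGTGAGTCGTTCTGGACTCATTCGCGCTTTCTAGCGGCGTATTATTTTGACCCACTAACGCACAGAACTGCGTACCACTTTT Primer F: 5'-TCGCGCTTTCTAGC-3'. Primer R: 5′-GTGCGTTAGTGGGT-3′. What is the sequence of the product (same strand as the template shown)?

5'-TCGCGCTTTCTAGCGGCGTATTATTTTGACCCACTAACGCAC-3'

Scanning the template, TCGCGCTTTCTAGC occurs at positions 28–41; this primer anneals to the bottom strand there with its 3' end pointing downstream.
Taking the reverse complement of GTGCGTTAGTGGGT gives ACCCACTAACGCAC, found at positions 56–69 on the template; the primer anneals here to the top strand with its 3' end pointing upstream.
The product is the template from position 28 through 69 (42 bp).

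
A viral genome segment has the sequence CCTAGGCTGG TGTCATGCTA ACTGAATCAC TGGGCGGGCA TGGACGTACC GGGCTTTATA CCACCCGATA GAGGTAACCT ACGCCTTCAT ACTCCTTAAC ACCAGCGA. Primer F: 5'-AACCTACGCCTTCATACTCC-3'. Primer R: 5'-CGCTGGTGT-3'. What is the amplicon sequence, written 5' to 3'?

5'-AACCTACGCCTTCATACTCCTTAACACCAGCG-3'

Scanning the template, AACCTACGCCTTCATACTCC occurs at positions 76–95; this primer anneals to the bottom strand there with its 3' end pointing downstream.
Taking the reverse complement of CGCTGGTGT gives ACACCAGCG, found at positions 99–107 on the template; the primer anneals here to the top strand with its 3' end pointing upstream.
The product is the template from position 76 through 107 (32 bp).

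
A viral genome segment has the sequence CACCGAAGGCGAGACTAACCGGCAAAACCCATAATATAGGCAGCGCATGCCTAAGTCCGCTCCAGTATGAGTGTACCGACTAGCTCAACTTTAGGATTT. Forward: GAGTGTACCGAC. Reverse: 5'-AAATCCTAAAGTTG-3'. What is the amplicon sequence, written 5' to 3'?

5'-GAGTGTACCGACTAGCTCAACTTTAGGATTT-3'

Scanning the template, GAGTGTACCGAC occurs at positions 69–80; this primer anneals to the bottom strand there with its 3' end pointing downstream.
Reverse complement of the reverse primer: CAACTTTAGGATTT. This occurs on the top strand at positions 86–99.
The product is the template from position 69 through 99 (31 bp).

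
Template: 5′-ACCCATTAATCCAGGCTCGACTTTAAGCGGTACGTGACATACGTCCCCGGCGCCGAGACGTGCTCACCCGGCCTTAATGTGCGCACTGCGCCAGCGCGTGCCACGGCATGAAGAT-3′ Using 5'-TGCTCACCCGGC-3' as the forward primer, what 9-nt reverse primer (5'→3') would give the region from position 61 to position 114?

5'-TCTTCATGC-3'

The product's 3' end on the top strand is position 114.
The reverse primer anneals to the top strand over positions 106–114, i.e. to GCATGAAGA.
Its sequence written 5'→3' is the reverse complement: TCTTCATGC.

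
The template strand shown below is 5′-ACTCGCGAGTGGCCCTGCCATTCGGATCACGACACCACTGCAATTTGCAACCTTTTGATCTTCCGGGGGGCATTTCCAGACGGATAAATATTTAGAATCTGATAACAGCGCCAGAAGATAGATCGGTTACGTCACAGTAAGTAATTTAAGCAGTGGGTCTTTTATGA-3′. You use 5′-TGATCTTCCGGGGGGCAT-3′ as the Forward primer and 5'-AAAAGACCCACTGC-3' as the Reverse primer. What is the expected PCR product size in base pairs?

Forward primer TGATCTTCCGGGGGGCAT is found on the top strand at positions 56–73.
Taking the reverse complement of AAAAGACCCACTGC gives GCAGTGGGTCTTTT, found at positions 150–163 on the template; the primer anneals here to the top strand with its 3' end pointing upstream.
Amplicon spans positions 56–163: 108 bp.

108 bp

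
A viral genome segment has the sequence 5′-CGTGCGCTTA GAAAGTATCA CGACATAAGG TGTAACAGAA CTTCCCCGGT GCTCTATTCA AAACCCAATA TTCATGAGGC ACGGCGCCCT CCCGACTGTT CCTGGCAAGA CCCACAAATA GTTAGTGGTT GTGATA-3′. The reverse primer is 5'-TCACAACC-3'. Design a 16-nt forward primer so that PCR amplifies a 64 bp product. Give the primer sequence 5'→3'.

5'-TTCATGAGGCACGGCG-3'

The reverse primer's reverse complement GGTTGTGA matches the template at positions 127–134, so the product ends at position 134.
A 64 bp product then starts at position 134 − 64 + 1 = 71.
The forward primer is identical to the top strand there: TTCATGAGGCACGGCG.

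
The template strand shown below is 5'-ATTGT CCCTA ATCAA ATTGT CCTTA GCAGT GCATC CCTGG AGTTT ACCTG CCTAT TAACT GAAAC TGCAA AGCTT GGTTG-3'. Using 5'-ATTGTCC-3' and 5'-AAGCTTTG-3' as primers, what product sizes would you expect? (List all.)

75 bp, 60 bp

The forward primer ATTGTCC matches the top strand at positions 1–7, 16–22.
The reverse primer's reverse complement is CAAAGCTT, matching at positions 68–75.
Each forward site pairs with the reverse site to give a product ending at position 75: sizes 75, 60 bp.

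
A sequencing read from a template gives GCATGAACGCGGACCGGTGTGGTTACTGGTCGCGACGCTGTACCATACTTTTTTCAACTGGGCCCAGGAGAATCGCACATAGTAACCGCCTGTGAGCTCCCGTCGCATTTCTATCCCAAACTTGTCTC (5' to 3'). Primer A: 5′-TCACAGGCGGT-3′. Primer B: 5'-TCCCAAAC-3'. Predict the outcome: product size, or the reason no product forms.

No product — the primers' 3' ends point away from each other.

Primer A (TCACAGGCGGT) has reverse complement ACCGCCTGTGA, which matches the top strand at positions 85–95; primer A anneals to the top strand there with its 3' end pointing upstream toward position 85.
Primer B (TCCCAAAC) matches the top strand directly at positions 114–121; it anneals to the bottom strand with its 3' end pointing downstream toward position 121.
The 3' ends diverge (primer A extends toward position 1, primer B toward position 128), so the primers never converge on a shared product.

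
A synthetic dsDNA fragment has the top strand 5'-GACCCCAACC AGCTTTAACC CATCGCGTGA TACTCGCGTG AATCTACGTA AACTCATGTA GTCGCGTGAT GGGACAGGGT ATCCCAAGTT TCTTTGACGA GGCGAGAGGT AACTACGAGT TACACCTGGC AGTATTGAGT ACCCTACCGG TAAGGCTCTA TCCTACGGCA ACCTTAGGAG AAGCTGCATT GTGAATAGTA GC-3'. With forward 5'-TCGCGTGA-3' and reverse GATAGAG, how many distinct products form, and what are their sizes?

Three products: 140 bp, 129 bp, 101 bp

The forward primer TCGCGTGA matches the top strand at positions 23–30, 34–41, 62–69.
The reverse primer's reverse complement is CTCTATC, matching at positions 156–162.
Each forward site pairs with the reverse site to give a product ending at position 162: sizes 140, 129, 101 bp.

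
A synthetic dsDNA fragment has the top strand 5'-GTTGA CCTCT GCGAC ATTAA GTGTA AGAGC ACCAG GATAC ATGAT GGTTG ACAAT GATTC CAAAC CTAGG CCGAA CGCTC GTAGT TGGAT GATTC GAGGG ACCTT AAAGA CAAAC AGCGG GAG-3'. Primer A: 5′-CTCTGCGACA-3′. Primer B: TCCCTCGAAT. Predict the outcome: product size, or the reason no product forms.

Primer A (CTCTGCGACA) matches the top strand at positions 7–16; it acts as a forward primer.
Primer B's reverse complement is ATTCGAGGGA, matching the top strand at positions 92–101; it acts as a reverse primer.
The 3' ends face each other across positions 7–101, giving a 95 bp product.

Yes — a 95 bp product.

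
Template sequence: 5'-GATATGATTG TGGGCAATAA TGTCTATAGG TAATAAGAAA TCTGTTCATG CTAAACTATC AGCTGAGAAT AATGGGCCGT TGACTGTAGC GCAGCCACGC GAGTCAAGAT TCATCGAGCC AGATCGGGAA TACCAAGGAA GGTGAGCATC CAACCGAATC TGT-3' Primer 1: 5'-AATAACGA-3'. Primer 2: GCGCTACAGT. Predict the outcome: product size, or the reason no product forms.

Primer 1 (AATAACGA) does not match the top strand, and its reverse complement TCGTTATT does not match either.
With no annealing site for primer 1, no amplification occurs.

No product — primer 1 has no binding site in the template.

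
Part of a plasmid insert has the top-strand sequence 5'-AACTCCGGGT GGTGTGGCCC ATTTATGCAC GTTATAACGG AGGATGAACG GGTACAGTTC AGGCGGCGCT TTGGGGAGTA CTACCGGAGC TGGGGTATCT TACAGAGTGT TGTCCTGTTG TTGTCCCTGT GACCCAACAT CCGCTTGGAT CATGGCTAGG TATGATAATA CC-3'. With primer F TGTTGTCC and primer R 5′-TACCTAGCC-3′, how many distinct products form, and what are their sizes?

Two products: 55 bp, 44 bp

The forward primer TGTTGTCC matches the top strand at positions 108–115, 119–126.
The reverse primer's reverse complement is GGCTAGGTA, matching at positions 154–162.
Each forward site pairs with the reverse site to give a product ending at position 162: sizes 55, 44 bp.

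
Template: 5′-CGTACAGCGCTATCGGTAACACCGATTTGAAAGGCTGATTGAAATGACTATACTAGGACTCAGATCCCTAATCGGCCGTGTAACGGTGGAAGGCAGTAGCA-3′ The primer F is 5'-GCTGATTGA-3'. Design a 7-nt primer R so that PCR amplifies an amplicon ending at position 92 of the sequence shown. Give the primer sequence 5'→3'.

The forward primer binds at positions 34–42; the product's 3' end on the top strand is position 92.
The reverse primer anneals to the top strand over positions 86–92, i.e. to GTGGAAG.
Its sequence written 5'→3' is the reverse complement: CTTCCAC.

5'-CTTCCAC-3'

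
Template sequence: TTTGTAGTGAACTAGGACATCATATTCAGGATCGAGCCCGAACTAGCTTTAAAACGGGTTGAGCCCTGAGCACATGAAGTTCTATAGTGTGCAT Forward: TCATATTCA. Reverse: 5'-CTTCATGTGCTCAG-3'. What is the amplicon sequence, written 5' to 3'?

Forward primer TCATATTCA is found on the top strand at positions 20–28.
Taking the reverse complement of CTTCATGTGCTCAG gives CTGAGCACATGAAG, found at positions 66–79 on the template; the primer anneals here to the top strand with its 3' end pointing upstream.
The product is the template from position 20 through 79 (60 bp).

5'-TCATATTCAGGATCGAGCCCGAACTAGCTTTAAAACGGGTTGAGCCCTGAGCACATGAAG-3'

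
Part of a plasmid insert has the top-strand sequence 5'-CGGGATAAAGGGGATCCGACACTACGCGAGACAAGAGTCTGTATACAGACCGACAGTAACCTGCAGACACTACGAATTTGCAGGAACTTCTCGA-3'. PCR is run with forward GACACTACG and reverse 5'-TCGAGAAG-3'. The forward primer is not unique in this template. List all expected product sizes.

The forward primer GACACTACG matches the top strand at positions 18–26, 66–74.
The reverse primer's reverse complement is CTTCTCGA, matching at positions 87–94.
Each forward site pairs with the reverse site to give a product ending at position 94: sizes 77, 29 bp.

77 bp, 29 bp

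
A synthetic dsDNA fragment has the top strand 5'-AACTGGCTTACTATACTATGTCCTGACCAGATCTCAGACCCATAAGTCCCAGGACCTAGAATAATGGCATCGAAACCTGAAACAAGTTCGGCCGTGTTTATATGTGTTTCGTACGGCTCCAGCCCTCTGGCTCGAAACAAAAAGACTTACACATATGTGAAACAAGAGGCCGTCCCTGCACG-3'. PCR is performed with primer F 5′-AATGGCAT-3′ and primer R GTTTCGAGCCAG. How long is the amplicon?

76 bp

Scanning the template, AATGGCAT occurs at positions 63–70; this primer anneals to the bottom strand there with its 3' end pointing downstream.
Taking the reverse complement of GTTTCGAGCCAG gives CTGGCTCGAAAC, found at positions 127–138 on the template; the primer anneals here to the top strand with its 3' end pointing upstream.
Product length = (reverse-primer end) − (forward-primer start) + 1 = 138 − 63 + 1 = 76 bp.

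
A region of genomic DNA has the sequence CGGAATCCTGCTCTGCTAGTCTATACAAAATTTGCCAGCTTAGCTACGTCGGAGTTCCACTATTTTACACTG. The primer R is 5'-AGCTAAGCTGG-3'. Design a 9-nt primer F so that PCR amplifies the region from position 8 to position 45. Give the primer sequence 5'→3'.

5'-CTGCTCTGC-3'

The reverse primer's reverse complement CCAGCTTAGCT matches the template at positions 35–45; the product starts at position 8.
The forward primer is identical to the top strand over positions 8–16: CTGCTCTGC.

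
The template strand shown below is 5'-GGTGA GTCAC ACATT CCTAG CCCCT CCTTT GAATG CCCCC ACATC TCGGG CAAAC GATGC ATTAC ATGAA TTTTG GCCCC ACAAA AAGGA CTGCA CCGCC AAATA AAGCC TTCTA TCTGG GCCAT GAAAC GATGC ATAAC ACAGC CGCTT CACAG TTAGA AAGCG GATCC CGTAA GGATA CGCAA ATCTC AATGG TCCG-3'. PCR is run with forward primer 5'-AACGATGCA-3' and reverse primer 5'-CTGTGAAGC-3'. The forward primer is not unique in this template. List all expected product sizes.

103 bp, 28 bp

The forward primer AACGATGCA matches the top strand at positions 53–61, 128–136.
The reverse primer's reverse complement is GCTTCACAG, matching at positions 147–155.
Each forward site pairs with the reverse site to give a product ending at position 155: sizes 103, 28 bp.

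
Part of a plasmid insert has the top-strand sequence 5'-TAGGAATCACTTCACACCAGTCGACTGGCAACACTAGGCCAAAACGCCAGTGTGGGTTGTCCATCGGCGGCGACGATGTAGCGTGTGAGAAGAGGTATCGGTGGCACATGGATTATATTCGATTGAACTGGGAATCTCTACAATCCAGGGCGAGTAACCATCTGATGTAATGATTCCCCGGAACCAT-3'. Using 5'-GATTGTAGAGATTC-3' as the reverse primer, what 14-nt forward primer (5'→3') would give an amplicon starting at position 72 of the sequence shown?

5'-GACGATGTAGCGTG-3'

The reverse primer's reverse complement GAATCTCTACAATC matches the template at positions 132–145; the product starts at position 72.
The forward primer is identical to the top strand over positions 72–85: GACGATGTAGCGTG.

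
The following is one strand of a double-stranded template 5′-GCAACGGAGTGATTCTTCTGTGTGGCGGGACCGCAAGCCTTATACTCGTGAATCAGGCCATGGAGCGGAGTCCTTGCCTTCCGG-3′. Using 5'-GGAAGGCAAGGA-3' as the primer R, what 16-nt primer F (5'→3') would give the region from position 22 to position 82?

5'-GTGGCGGGACCGCAAG-3'

The reverse primer's reverse complement TCCTTGCCTTCC matches the template at positions 71–82; the product starts at position 22.
The forward primer is identical to the top strand over positions 22–37: GTGGCGGGACCGCAAG.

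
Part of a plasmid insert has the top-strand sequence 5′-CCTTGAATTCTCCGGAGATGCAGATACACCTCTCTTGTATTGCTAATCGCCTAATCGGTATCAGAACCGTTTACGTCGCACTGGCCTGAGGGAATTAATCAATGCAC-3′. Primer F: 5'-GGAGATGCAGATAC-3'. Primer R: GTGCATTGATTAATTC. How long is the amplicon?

94 bp

Scanning the template, GGAGATGCAGATAC occurs at positions 14–27; this primer anneals to the bottom strand there with its 3' end pointing downstream.
The reverse primer's reverse complement is GAATTAATCAATGCAC, which matches the template at positions 92–107.
Amplicon spans positions 14–107: 94 bp.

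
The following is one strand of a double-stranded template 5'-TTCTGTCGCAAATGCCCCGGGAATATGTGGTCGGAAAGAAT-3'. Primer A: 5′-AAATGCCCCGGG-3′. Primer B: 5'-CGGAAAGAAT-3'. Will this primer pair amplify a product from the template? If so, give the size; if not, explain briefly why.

Primer A (AAATGCCCCGGG) matches the top strand at positions 10–21 (3' end points downstream).
Primer B (CGGAAAGAAT) also matches the top strand directly, at positions 32–41 — its reverse complement ATTCTTTCCG is not present.
Both primers anneal to the bottom strand with 3' ends pointing the same way, so neither can prime synthesis back toward the other.

No product — both primers anneal to the same strand and extend in the same direction.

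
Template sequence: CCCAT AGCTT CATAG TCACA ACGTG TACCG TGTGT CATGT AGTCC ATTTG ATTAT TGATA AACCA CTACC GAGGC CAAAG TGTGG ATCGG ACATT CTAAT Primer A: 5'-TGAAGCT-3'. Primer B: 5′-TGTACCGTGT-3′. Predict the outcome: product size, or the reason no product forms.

Primer A (TGAAGCT) has reverse complement AGCTTCA, which matches the top strand at positions 6–12; primer A anneals to the top strand there with its 3' end pointing upstream toward position 6.
Primer B (TGTACCGTGT) matches the top strand directly at positions 24–33; it anneals to the bottom strand with its 3' end pointing downstream toward position 33.
The 3' ends diverge (primer A extends toward position 1, primer B toward position 100), so the primers never converge on a shared product.

No product — the primers' 3' ends point away from each other.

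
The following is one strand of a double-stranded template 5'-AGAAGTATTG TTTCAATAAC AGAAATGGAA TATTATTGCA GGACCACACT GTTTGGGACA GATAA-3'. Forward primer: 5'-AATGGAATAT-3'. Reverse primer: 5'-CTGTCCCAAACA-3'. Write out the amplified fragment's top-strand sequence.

Scanning the template, AATGGAATAT occurs at positions 24–33; this primer anneals to the bottom strand there with its 3' end pointing downstream.
The reverse primer's reverse complement is TGTTTGGGACAG, which matches the template at positions 50–61.
The product is the template from position 24 through 61 (38 bp).

5'-AATGGAATATTATTGCAGGACCACACTGTTTGGGACAG-3'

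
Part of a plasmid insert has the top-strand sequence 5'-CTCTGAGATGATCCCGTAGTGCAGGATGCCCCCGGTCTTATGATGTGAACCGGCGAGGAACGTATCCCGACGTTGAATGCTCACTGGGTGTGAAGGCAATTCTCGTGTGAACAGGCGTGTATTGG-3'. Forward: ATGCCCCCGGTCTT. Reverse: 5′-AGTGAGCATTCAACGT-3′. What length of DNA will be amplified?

Forward primer ATGCCCCCGGTCTT is found on the top strand at positions 26–39.
Reverse complement of the reverse primer: ACGTTGAATGCTCACT. This occurs on the top strand at positions 70–85.
The product runs from position 26 to position 85, so its length is 85 − 26 + 1 = 60 bp.

60 bp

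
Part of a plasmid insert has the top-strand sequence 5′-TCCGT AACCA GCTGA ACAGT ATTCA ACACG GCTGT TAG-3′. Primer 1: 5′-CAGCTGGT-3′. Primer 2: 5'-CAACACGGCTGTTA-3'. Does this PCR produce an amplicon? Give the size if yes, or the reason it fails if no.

Primer 1 (CAGCTGGT) has reverse complement ACCAGCTG, which matches the top strand at positions 7–14; primer 1 anneals to the top strand there with its 3' end pointing upstream toward position 7.
Primer 2 (CAACACGGCTGTTA) matches the top strand directly at positions 24–37; it anneals to the bottom strand with its 3' end pointing downstream toward position 37.
The 3' ends diverge (primer 1 extends toward position 1, primer 2 toward position 38), so the primers never converge on a shared product.

No product — the primers' 3' ends point away from each other.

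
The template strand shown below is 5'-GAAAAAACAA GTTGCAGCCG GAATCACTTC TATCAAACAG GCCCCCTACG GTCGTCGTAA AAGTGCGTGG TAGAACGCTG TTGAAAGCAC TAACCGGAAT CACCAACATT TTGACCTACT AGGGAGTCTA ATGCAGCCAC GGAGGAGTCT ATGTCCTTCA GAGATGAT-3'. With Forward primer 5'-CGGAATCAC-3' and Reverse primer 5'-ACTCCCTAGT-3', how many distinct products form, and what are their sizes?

The forward primer CGGAATCAC matches the top strand at positions 19–27, 95–103.
The reverse primer's reverse complement is ACTAGGGAGT, matching at positions 118–127.
Each forward site pairs with the reverse site to give a product ending at position 127: sizes 109, 33 bp.

Two products: 109 bp, 33 bp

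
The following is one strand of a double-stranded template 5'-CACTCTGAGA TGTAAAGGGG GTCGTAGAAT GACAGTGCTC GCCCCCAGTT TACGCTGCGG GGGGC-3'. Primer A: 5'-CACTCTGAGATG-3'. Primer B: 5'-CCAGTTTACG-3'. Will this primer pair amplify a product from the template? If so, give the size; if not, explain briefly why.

Primer A (CACTCTGAGATG) matches the top strand at positions 1–12 (3' end points downstream).
Primer B (CCAGTTTACG) also matches the top strand directly, at positions 45–54 — its reverse complement CGTAAACTGG is not present.
Both primers anneal to the bottom strand with 3' ends pointing the same way, so neither can prime synthesis back toward the other.

No product — both primers anneal to the same strand and extend in the same direction.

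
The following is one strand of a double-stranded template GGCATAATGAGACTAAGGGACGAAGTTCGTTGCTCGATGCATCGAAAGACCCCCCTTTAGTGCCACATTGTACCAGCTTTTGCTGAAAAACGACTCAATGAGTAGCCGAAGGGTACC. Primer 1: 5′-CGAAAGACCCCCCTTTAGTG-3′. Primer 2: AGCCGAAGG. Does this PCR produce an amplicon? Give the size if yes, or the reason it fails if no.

Primer 1 (CGAAAGACCCCCCTTTAGTG) matches the top strand at positions 43–62 (3' end points downstream).
Primer 2 (AGCCGAAGG) also matches the top strand directly, at positions 104–112 — its reverse complement CCTTCGGCT is not present.
Both primers anneal to the bottom strand with 3' ends pointing the same way, so neither can prime synthesis back toward the other.

No product — both primers anneal to the same strand and extend in the same direction.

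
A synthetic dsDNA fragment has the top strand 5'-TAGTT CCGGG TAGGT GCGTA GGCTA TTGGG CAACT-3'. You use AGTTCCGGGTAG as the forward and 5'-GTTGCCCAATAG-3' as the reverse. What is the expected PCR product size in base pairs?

33 bp

Forward primer AGTTCCGGGTAG is found on the top strand at positions 2–13.
Taking the reverse complement of GTTGCCCAATAG gives CTATTGGGCAAC, found at positions 23–34 on the template; the primer anneals here to the top strand with its 3' end pointing upstream.
Product length = (reverse-primer end) − (forward-primer start) + 1 = 34 − 2 + 1 = 33 bp.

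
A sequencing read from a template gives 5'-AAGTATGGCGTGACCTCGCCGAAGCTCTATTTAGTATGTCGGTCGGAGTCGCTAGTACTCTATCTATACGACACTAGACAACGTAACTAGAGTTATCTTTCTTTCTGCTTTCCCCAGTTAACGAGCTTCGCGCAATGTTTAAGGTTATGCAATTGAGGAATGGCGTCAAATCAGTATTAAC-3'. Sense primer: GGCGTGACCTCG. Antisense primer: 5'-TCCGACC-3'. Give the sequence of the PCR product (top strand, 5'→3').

5'-GGCGTGACCTCGCCGAAGCTCTATTTAGTATGTCGGTCGGA-3'

Forward primer GGCGTGACCTCG is found on the top strand at positions 7–18.
The reverse primer's reverse complement is GGTCGGA, which matches the template at positions 41–47.
The product is the template from position 7 through 47 (41 bp).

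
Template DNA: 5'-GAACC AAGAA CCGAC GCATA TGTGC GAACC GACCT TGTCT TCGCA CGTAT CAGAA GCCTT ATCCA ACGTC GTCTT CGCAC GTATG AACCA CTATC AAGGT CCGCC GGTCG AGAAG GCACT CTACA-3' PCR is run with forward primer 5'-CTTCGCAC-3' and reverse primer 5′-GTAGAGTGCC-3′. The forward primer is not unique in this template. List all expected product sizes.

86 bp, 52 bp

The forward primer CTTCGCAC matches the top strand at positions 39–46, 73–80.
The reverse primer's reverse complement is GGCACTCTAC, matching at positions 115–124.
Each forward site pairs with the reverse site to give a product ending at position 124: sizes 86, 52 bp.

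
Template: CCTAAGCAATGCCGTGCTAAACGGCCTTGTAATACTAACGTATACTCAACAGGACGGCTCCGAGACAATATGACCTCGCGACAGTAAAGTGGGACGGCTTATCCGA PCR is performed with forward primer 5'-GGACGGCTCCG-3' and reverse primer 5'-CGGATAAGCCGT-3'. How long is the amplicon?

54 bp

Scanning the template, GGACGGCTCCG occurs at positions 52–62; this primer anneals to the bottom strand there with its 3' end pointing downstream.
Taking the reverse complement of CGGATAAGCCGT gives ACGGCTTATCCG, found at positions 94–105 on the template; the primer anneals here to the top strand with its 3' end pointing upstream.
Product length = (reverse-primer end) − (forward-primer start) + 1 = 105 − 52 + 1 = 54 bp.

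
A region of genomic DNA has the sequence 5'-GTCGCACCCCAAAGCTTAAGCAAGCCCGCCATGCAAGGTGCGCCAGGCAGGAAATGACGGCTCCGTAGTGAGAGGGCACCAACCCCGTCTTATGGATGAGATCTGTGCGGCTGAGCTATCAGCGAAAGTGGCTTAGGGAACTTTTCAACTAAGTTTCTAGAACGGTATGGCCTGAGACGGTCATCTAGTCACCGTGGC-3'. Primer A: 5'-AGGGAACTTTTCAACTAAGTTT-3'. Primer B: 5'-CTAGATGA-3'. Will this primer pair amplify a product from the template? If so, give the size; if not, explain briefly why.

Yes — a 54 bp product.

Primer A (AGGGAACTTTTCAACTAAGTTT) matches the top strand at positions 135–156; it acts as a forward primer.
Primer B's reverse complement is TCATCTAG, matching the top strand at positions 181–188; it acts as a reverse primer.
The 3' ends face each other across positions 135–188, giving a 54 bp product.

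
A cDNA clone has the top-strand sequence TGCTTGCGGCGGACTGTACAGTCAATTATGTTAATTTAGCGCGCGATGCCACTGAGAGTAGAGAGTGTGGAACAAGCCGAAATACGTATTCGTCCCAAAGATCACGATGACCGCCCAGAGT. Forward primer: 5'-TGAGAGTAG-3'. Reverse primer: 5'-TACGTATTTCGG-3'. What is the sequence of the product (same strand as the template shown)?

5'-TGAGAGTAGAGAGTGTGGAACAAGCCGAAATACGTA-3'

Forward primer TGAGAGTAG is found on the top strand at positions 53–61.
Reverse complement of the reverse primer: CCGAAATACGTA. This occurs on the top strand at positions 77–88.
The product is the template from position 53 through 88 (36 bp).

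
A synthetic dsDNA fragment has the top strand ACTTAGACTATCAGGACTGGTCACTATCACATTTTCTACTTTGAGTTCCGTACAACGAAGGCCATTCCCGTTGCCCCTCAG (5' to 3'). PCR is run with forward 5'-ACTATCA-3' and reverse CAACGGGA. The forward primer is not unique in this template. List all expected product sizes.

67 bp, 51 bp

The forward primer ACTATCA matches the top strand at positions 7–13, 23–29.
The reverse primer's reverse complement is TCCCGTTG, matching at positions 66–73.
Each forward site pairs with the reverse site to give a product ending at position 73: sizes 67, 51 bp.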